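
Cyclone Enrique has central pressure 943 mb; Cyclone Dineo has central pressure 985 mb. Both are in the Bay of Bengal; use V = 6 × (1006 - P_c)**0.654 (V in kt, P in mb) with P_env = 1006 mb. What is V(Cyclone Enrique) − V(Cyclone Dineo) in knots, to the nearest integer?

Cyclone Enrique: ΔP = 63; V ≈ 6 × 63^0.654 ≈ 90.14 kt.
Cyclone Dineo: ΔP = 21; V ≈ 6 × 21^0.654 ≈ 43.94 kt.
Difference ≈ 90.14 − 43.94 = 46.20 → 46 kt.

46 kt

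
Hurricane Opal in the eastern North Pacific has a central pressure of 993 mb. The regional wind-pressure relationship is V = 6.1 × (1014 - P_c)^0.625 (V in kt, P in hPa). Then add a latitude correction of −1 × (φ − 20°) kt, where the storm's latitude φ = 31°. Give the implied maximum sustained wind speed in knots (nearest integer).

30 kt

ΔP = 1014 − 993 = 21 mb.
21^0.625 ≈ 6.705.
V ≈ 6.1 × 6.705 ≈ 40.9 kt.
Latitude correction: −1 × (31 − 20) = -11 kt.
Corrected V ≈ 29.9 kt → 30 kt.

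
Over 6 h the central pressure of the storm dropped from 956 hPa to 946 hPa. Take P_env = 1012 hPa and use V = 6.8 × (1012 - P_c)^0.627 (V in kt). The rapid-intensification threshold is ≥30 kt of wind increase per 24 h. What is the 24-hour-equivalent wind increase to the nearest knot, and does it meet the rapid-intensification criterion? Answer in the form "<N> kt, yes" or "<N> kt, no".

37 kt, yes

V₁: ΔP = 56, V ≈ 6.8 × 56^0.627 ≈ 84.84 kt.
V₂: ΔP = 66, V ≈ 6.8 × 66^0.627 ≈ 94.05 kt.
ΔV over 6 h = 9.21 kt → 24 h equivalent = 9.21 × 24/6 ≈ 36.84 kt.
37 kt ≥ 30 kt ⇒ rapid intensification.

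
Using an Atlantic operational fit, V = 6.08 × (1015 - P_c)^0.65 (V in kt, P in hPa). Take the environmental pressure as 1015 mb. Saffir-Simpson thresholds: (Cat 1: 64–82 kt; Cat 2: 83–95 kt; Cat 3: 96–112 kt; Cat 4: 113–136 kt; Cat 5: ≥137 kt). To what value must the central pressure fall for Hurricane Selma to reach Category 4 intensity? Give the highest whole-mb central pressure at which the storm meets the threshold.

925 mb

Category 4 begins at V = 113 kt.
Required ΔP = (113/6.08)^(1/0.65) = 18.586^1.538 ≈ 89.66 mb.
P_c ≤ 1015 − 89.66 = 925.34, so the highest integer P_c is 925 mb.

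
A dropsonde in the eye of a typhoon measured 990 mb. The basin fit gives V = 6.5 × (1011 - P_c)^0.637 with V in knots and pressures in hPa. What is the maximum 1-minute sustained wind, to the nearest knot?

ΔP = 1011 − 990 = 21 mb.
21^0.637 ≈ 6.954.
V ≈ 6.5 × 6.954 ≈ 45.2 kt.

45 kt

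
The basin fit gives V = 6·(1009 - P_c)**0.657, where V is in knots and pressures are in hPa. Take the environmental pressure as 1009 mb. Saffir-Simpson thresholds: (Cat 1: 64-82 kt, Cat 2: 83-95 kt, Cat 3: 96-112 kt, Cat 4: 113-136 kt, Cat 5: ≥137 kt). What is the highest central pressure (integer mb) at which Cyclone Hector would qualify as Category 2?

954 mb

Category 2 begins at V = 83 kt.
Required ΔP = (83/6)^(1/0.657) = 13.833^1.522 ≈ 54.52 mb.
P_c ≤ 1009 − 54.52 = 954.48, so the highest integer P_c is 954 mb.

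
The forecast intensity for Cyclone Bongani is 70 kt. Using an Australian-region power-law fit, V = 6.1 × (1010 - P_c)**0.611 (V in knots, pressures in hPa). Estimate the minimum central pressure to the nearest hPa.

ΔP = (V / 6.1)^(1/0.611) = (70/6.1)^1.637.
70/6.1 = 11.475; 11.475^1.637 ≈ 54.26 hPa.
P_c = 1010 − 54.26 = 955.74 ≈ 956 hPa.

956 hPa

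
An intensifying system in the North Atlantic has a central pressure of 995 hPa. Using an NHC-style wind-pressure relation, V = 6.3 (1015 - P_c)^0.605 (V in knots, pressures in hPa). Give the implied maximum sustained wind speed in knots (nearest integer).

ΔP = 1015 − 995 = 20 hPa.
20^0.605 ≈ 6.125.
V ≈ 6.3 × 6.125 ≈ 38.6 kt.

39 kt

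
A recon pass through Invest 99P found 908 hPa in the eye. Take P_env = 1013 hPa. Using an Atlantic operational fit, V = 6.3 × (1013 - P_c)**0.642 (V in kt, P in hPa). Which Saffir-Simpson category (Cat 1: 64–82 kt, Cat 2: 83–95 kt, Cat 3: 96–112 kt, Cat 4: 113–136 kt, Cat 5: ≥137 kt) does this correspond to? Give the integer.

ΔP = 1013 − 908 = 105 hPa.
V ≈ 6.3 × 105^0.642 = 6.3 × 19.84 ≈ 125 kt.
125 kt falls in the Category 4 band.

4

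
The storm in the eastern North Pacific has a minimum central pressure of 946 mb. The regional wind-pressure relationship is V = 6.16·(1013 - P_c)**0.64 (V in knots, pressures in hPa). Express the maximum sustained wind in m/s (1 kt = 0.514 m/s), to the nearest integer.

47 m/s

ΔP = 1013 − 946 = 67 mb.
V ≈ 6.16 × 67^0.64 = 6.16 × 14.746 ≈ 90.838 kt.
90.838 × 0.514 ≈ 46.69 m/s → 47 m/s.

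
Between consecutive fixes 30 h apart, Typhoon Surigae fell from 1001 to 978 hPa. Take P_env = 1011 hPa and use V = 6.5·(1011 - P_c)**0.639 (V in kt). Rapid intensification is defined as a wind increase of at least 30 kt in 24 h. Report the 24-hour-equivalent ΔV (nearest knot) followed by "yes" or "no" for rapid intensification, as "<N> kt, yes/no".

V₁: ΔP = 10, V ≈ 6.5 × 10^0.639 ≈ 28.31 kt.
V₂: ΔP = 33, V ≈ 6.5 × 33^0.639 ≈ 60.71 kt.
ΔV over 30 h = 32.40 kt → 24 h equivalent = 32.40 × 24/30 ≈ 25.92 kt.
26 kt < 30 kt ⇒ not rapid intensification.

26 kt, no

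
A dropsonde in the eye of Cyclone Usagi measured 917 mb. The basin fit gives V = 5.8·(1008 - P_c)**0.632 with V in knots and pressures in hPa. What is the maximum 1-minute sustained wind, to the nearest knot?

100 kt

ΔP = 1008 − 917 = 91 mb.
91^0.632 ≈ 17.303.
V ≈ 5.8 × 17.303 ≈ 100.4 kt.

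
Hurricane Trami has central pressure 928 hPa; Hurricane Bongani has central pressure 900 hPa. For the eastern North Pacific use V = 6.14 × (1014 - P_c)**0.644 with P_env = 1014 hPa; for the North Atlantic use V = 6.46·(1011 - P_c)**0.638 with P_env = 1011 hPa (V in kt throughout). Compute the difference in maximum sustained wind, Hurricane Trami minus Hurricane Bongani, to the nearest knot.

Hurricane Trami: ΔP = 86; V ≈ 6.14 × 86^0.644 ≈ 108.14 kt.
Hurricane Bongani: ΔP = 111; V ≈ 6.46 × 111^0.638 ≈ 130.36 kt.
Difference ≈ 108.14 − 130.36 = -22.22 → -22 kt.

-22 kt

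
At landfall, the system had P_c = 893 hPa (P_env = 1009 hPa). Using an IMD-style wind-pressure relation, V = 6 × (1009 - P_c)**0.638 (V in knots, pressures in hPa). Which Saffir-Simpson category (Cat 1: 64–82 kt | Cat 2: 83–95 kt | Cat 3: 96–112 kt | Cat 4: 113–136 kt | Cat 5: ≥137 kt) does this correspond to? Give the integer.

4

ΔP = 1009 − 893 = 116 hPa.
V ≈ 6 × 116^0.638 = 6 × 20.76 ≈ 125 kt.
125 kt falls in the Category 4 band.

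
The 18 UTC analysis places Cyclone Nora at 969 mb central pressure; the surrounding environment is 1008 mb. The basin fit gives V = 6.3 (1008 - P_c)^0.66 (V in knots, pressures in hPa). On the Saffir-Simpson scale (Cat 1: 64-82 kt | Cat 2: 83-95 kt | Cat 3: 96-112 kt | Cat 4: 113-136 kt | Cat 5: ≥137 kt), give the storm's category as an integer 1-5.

ΔP = 1008 − 969 = 39 mb.
V ≈ 6.3 × 39^0.66 = 6.3 × 11.22 ≈ 71 kt.
71 kt falls in the Category 1 band.

1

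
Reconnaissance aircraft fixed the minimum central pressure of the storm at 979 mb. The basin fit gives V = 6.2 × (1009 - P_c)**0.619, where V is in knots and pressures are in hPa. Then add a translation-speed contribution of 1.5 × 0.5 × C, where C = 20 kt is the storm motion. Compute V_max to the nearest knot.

ΔP = 1009 − 979 = 30 mb.
30^0.619 ≈ 8.210.
V ≈ 6.2 × 8.210 ≈ 50.9 kt.
Translation term: 1.5 × 0.5 × 20 = 15 kt.
Corrected V ≈ 65.9 kt → 66 kt.

66 kt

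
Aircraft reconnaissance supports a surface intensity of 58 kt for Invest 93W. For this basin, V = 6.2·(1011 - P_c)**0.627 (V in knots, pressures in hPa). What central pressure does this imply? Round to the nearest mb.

976 mb

ΔP = (V / 6.2)^(1/0.627) = (58/6.2)^1.595.
58/6.2 = 9.355; 9.355^1.595 ≈ 35.38 mb.
P_c = 1011 − 35.38 = 975.62 ≈ 976 mb.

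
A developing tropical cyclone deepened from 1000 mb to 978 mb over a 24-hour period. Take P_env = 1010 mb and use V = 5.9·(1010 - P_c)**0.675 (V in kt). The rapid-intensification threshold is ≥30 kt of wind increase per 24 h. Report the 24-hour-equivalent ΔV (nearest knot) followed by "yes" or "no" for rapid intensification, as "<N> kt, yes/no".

V₁: ΔP = 10, V ≈ 5.9 × 10^0.675 ≈ 27.92 kt.
V₂: ΔP = 32, V ≈ 5.9 × 32^0.675 ≈ 61.21 kt.
ΔV over 24 h = 33.29 kt → 24 h equivalent = 33.29 × 24/24 ≈ 33.29 kt.
33 kt ≥ 30 kt ⇒ rapid intensification.

33 kt, yes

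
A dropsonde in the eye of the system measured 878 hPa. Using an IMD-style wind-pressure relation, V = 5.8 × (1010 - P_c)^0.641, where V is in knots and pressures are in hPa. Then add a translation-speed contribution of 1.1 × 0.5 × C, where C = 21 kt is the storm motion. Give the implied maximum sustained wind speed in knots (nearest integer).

144 kt

ΔP = 1010 − 878 = 132 hPa.
132^0.641 ≈ 22.871.
V ≈ 5.8 × 22.871 ≈ 132.7 kt.
Translation term: 1.1 × 0.5 × 21 = 11.55 kt.
Corrected V ≈ 144.25 kt → 144 kt.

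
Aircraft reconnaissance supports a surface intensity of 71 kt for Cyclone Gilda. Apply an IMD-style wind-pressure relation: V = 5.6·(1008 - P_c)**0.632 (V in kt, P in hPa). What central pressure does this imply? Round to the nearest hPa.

952 hPa

ΔP = (V / 5.6)^(1/0.632) = (71/5.6)^1.582.
71/5.6 = 12.679; 12.679^1.582 ≈ 55.64 hPa.
P_c = 1008 − 55.64 = 952.36 ≈ 952 hPa.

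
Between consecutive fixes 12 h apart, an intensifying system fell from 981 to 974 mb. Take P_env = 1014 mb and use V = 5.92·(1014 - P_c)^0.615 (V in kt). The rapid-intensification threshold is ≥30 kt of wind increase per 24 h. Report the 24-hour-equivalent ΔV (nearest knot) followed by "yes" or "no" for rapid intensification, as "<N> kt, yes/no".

13 kt, no

V₁: ΔP = 33, V ≈ 5.92 × 33^0.615 ≈ 50.84 kt.
V₂: ΔP = 40, V ≈ 5.92 × 40^0.615 ≈ 57.23 kt.
ΔV over 12 h = 6.39 kt → 24 h equivalent = 6.39 × 24/12 ≈ 12.78 kt.
13 kt < 30 kt ⇒ not rapid intensification.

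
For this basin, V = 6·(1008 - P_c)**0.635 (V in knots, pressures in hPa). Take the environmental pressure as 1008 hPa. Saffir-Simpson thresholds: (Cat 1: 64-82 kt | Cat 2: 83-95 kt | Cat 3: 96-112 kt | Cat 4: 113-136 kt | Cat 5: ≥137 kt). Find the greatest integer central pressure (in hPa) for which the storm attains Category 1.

966 hPa

Category 1 begins at V = 64 kt.
Required ΔP = (64/6)^(1/0.635) = 10.667^1.575 ≈ 41.59 hPa.
P_c ≤ 1008 − 41.59 = 966.41, so the highest integer P_c is 966 hPa.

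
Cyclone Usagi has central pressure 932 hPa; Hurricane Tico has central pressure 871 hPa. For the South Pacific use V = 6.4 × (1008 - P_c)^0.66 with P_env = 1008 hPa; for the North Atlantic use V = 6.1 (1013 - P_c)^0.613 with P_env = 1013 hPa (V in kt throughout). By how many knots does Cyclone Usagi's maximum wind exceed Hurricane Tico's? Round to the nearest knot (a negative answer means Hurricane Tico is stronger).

Cyclone Usagi: ΔP = 76; V ≈ 6.4 × 76^0.66 ≈ 111.56 kt.
Hurricane Tico: ΔP = 142; V ≈ 6.1 × 142^0.613 ≈ 127.26 kt.
Difference ≈ 111.56 − 127.26 = -15.70 → -16 kt.

-16 kt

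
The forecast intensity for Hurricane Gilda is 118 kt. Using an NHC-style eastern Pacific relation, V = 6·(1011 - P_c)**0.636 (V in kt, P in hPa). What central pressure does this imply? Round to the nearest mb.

ΔP = (V / 6)^(1/0.636) = (118/6)^1.572.
118/6 = 19.667; 19.667^1.572 ≈ 108.19 mb.
P_c = 1011 − 108.19 = 902.81 ≈ 903 mb.

903 mb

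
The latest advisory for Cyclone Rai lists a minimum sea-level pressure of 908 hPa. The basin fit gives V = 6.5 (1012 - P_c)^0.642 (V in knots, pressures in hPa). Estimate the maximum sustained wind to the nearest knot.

ΔP = 1012 − 908 = 104 hPa.
104^0.642 ≈ 19.721.
V ≈ 6.5 × 19.721 ≈ 128.2 kt.

128 kt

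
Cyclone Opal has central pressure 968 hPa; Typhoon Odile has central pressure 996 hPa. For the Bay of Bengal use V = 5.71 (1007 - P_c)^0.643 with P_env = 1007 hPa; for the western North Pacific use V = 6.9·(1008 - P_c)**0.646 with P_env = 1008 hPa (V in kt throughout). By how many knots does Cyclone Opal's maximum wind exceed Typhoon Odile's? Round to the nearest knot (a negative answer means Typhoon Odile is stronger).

26 kt

Cyclone Opal: ΔP = 39; V ≈ 5.71 × 39^0.643 ≈ 60.21 kt.
Typhoon Odile: ΔP = 12; V ≈ 6.9 × 12^0.646 ≈ 34.36 kt.
Difference ≈ 60.21 − 34.36 = 25.85 → 26 kt.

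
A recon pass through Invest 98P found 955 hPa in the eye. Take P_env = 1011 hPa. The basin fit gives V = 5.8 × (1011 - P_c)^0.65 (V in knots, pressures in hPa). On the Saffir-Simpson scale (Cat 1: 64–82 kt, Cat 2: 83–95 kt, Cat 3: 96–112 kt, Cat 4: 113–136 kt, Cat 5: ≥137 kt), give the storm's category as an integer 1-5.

ΔP = 1011 − 955 = 56 hPa.
V ≈ 5.8 × 56^0.65 = 5.8 × 13.69 ≈ 79 kt.
79 kt falls in the Category 1 band.

1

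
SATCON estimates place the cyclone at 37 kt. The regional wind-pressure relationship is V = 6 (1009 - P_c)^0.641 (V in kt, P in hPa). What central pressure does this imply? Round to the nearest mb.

992 mb

ΔP = (V / 6)^(1/0.641) = (37/6)^1.560.
37/6 = 6.167; 6.167^1.560 ≈ 17.08 mb.
P_c = 1009 − 17.08 = 991.92 ≈ 992 mb.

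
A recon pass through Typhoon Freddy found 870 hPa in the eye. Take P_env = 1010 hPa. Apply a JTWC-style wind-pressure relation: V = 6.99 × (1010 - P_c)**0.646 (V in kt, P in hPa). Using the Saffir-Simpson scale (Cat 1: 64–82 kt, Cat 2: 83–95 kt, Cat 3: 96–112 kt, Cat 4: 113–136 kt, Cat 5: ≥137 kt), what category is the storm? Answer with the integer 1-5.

ΔP = 1010 − 870 = 140 hPa.
V ≈ 6.99 × 140^0.646 = 6.99 × 24.34 ≈ 170 kt.
170 kt falls in the Category 5 band.

5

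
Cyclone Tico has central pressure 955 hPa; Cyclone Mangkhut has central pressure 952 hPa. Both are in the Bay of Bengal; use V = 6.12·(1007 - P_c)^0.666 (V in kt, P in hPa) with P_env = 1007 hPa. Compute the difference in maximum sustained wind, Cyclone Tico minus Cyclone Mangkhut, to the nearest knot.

-3 kt

Cyclone Tico: ΔP = 52; V ≈ 6.12 × 52^0.666 ≈ 85.04 kt.
Cyclone Mangkhut: ΔP = 55; V ≈ 6.12 × 55^0.666 ≈ 88.27 kt.
Difference ≈ 85.04 − 88.27 = -3.23 → -3 kt.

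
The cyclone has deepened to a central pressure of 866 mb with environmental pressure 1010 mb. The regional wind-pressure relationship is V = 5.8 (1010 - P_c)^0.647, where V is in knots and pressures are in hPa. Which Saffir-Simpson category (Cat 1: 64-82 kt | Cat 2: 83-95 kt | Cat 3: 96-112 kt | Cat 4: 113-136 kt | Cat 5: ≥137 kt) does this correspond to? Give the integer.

5

ΔP = 1010 − 866 = 144 mb.
V ≈ 5.8 × 144^0.647 = 5.8 × 24.91 ≈ 145 kt.
145 kt falls in the Category 5 band.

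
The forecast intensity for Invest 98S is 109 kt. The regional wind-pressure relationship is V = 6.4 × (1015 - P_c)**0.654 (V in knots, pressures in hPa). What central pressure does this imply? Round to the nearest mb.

939 mb

ΔP = (V / 6.4)^(1/0.654) = (109/6.4)^1.529.
109/6.4 = 17.031; 17.031^1.529 ≈ 76.32 mb.
P_c = 1015 − 76.32 = 938.68 ≈ 939 mb.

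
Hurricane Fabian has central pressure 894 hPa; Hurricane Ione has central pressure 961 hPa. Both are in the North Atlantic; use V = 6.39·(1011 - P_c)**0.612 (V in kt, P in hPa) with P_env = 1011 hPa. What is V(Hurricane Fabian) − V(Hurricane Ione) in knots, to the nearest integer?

Hurricane Fabian: ΔP = 117; V ≈ 6.39 × 117^0.612 ≈ 117.82 kt.
Hurricane Ione: ΔP = 50; V ≈ 6.39 × 50^0.612 ≈ 70.03 kt.
Difference ≈ 117.82 − 70.03 = 47.79 → 48 kt.

48 kt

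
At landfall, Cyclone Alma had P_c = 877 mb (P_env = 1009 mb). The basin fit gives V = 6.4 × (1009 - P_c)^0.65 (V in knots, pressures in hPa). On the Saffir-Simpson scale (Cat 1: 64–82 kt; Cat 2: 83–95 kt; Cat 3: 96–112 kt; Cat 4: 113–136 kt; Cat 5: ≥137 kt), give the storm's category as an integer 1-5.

5

ΔP = 1009 − 877 = 132 mb.
V ≈ 6.4 × 132^0.65 = 6.4 × 23.90 ≈ 153 kt.
153 kt falls in the Category 5 band.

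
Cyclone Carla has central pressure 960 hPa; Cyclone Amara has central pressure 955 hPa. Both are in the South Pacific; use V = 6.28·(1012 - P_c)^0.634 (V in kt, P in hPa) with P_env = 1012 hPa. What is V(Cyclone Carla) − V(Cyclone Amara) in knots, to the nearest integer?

-5 kt

Cyclone Carla: ΔP = 52; V ≈ 6.28 × 52^0.634 ≈ 76.90 kt.
Cyclone Amara: ΔP = 57; V ≈ 6.28 × 57^0.634 ≈ 81.51 kt.
Difference ≈ 76.90 − 81.51 = -4.61 → -5 kt.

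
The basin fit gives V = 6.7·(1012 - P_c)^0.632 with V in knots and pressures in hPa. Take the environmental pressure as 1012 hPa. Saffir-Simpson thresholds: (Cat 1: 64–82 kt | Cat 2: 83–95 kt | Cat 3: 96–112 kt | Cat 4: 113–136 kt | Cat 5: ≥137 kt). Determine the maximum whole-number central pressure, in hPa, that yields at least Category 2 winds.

958 hPa

Category 2 begins at V = 83 kt.
Required ΔP = (83/6.7)^(1/0.632) = 12.388^1.582 ≈ 53.63 hPa.
P_c ≤ 1012 − 53.63 = 958.37, so the highest integer P_c is 958 hPa.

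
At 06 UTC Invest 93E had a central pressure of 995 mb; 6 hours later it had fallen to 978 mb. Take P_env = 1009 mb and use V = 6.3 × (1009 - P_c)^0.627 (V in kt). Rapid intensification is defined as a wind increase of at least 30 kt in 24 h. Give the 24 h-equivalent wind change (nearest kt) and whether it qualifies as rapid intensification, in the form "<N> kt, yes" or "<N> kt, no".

85 kt, yes

V₁: ΔP = 14, V ≈ 6.3 × 14^0.627 ≈ 32.96 kt.
V₂: ΔP = 31, V ≈ 6.3 × 31^0.627 ≈ 54.25 kt.
ΔV over 6 h = 21.29 kt → 24 h equivalent = 21.29 × 24/6 ≈ 85.16 kt.
85 kt ≥ 30 kt ⇒ rapid intensification.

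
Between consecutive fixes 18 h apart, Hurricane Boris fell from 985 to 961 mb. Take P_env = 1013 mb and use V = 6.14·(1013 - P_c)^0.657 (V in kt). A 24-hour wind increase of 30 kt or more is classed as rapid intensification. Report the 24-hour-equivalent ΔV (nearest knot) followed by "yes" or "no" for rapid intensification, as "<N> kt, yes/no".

37 kt, yes

V₁: ΔP = 28, V ≈ 6.14 × 28^0.657 ≈ 54.82 kt.
V₂: ΔP = 52, V ≈ 6.14 × 52^0.657 ≈ 82.33 kt.
ΔV over 18 h = 27.51 kt → 24 h equivalent = 27.51 × 24/18 ≈ 36.68 kt.
37 kt ≥ 30 kt ⇒ rapid intensification.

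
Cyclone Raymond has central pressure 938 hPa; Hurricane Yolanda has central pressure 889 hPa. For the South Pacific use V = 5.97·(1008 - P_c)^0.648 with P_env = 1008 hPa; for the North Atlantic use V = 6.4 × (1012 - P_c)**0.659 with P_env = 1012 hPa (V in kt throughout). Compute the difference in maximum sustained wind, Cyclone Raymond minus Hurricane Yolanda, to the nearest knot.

Cyclone Raymond: ΔP = 70; V ≈ 5.97 × 70^0.648 ≈ 93.67 kt.
Hurricane Yolanda: ΔP = 123; V ≈ 6.4 × 123^0.659 ≈ 152.56 kt.
Difference ≈ 93.67 − 152.56 = -58.89 → -59 kt.

-59 kt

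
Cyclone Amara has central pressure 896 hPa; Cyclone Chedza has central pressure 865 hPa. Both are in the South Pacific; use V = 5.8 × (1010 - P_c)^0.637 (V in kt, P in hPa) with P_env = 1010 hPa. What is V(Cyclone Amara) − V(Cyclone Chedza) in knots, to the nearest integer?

Cyclone Amara: ΔP = 114; V ≈ 5.8 × 114^0.637 ≈ 118.49 kt.
Cyclone Chedza: ΔP = 145; V ≈ 5.8 × 145^0.637 ≈ 138.11 kt.
Difference ≈ 118.49 − 138.11 = -19.62 → -20 kt.

-20 kt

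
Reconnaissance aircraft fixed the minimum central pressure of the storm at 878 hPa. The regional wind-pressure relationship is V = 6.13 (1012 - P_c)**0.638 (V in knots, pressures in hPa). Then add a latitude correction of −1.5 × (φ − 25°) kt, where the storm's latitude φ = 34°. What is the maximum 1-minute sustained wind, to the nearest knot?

126 kt

ΔP = 1012 − 878 = 134 hPa.
134^0.638 ≈ 22.756.
V ≈ 6.13 × 22.756 ≈ 139.5 kt.
Latitude correction: −1.5 × (34 − 25) = -13.5 kt.
Corrected V ≈ 126 kt → 126 kt.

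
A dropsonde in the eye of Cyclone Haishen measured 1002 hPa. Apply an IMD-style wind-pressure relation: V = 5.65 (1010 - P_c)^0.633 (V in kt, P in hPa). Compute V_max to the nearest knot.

21 kt

ΔP = 1010 − 1002 = 8 hPa.
8^0.633 ≈ 3.730.
V ≈ 5.65 × 3.730 ≈ 21.1 kt.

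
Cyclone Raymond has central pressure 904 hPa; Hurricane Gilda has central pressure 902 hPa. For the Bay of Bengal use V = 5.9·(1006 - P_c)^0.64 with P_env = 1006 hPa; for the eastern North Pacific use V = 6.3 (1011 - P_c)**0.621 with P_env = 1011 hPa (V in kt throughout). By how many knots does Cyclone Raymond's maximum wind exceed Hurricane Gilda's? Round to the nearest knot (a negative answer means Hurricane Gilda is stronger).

Cyclone Raymond: ΔP = 102; V ≈ 5.9 × 102^0.64 ≈ 113.86 kt.
Hurricane Gilda: ΔP = 109; V ≈ 6.3 × 109^0.621 ≈ 116.03 kt.
Difference ≈ 113.86 − 116.03 = -2.17 → -2 kt.

-2 kt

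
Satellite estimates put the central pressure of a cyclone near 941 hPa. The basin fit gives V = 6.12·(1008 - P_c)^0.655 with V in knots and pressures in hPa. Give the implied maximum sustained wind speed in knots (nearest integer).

ΔP = 1008 − 941 = 67 hPa.
67^0.655 ≈ 15.706.
V ≈ 6.12 × 15.706 ≈ 96.1 kt.

96 kt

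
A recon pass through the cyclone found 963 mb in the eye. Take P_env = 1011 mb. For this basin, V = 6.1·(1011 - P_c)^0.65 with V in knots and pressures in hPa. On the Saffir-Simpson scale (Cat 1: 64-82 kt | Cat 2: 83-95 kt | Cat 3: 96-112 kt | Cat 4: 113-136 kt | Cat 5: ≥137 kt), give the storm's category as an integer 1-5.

1

ΔP = 1011 − 963 = 48 mb.
V ≈ 6.1 × 48^0.65 = 6.1 × 12.38 ≈ 76 kt.
76 kt falls in the Category 1 band.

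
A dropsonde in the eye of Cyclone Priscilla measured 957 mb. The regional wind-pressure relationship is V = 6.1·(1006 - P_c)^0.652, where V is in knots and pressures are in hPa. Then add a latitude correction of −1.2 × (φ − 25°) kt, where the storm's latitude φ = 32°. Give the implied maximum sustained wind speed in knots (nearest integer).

69 kt

ΔP = 1006 − 957 = 49 mb.
49^0.652 ≈ 12.648.
V ≈ 6.1 × 12.648 ≈ 77.2 kt.
Latitude correction: −1.2 × (32 − 25) = -8.4 kt.
Corrected V ≈ 68.8 kt → 69 kt.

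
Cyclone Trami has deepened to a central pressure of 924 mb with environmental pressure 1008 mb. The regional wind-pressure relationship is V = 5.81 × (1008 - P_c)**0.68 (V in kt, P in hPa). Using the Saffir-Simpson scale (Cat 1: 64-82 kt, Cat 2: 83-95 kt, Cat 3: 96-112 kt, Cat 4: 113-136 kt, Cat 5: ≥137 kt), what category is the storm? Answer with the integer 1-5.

4

ΔP = 1008 − 924 = 84 mb.
V ≈ 5.81 × 84^0.68 = 5.81 × 20.35 ≈ 118 kt.
118 kt falls in the Category 4 band.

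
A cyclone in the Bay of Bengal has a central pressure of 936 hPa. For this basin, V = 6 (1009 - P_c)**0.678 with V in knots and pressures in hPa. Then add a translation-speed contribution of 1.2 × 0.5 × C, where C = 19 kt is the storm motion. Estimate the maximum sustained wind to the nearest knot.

ΔP = 1009 − 936 = 73 hPa.
73^0.678 ≈ 18.337.
V ≈ 6 × 18.337 ≈ 110.0 kt.
Translation term: 1.2 × 0.5 × 19 = 11.4 kt.
Corrected V ≈ 121.4 kt → 121 kt.

121 kt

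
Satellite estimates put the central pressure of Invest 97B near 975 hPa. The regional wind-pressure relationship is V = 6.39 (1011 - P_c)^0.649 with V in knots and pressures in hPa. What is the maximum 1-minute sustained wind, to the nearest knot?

65 kt

ΔP = 1011 − 975 = 36 hPa.
36^0.649 ≈ 10.234.
V ≈ 6.39 × 10.234 ≈ 65.4 kt.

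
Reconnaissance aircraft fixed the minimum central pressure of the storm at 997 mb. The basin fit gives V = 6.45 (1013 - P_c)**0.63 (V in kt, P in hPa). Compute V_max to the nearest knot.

37 kt

ΔP = 1013 − 997 = 16 mb.
16^0.63 ≈ 5.736.
V ≈ 6.45 × 5.736 ≈ 37.0 kt.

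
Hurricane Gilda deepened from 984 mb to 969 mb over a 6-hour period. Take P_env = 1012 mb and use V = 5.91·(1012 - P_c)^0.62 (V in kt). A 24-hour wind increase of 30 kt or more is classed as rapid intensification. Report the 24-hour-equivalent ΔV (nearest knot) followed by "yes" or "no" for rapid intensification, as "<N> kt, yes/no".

V₁: ΔP = 28, V ≈ 5.91 × 28^0.62 ≈ 46.65 kt.
V₂: ΔP = 43, V ≈ 5.91 × 43^0.62 ≈ 60.86 kt.
ΔV over 6 h = 14.21 kt → 24 h equivalent = 14.21 × 24/6 ≈ 56.84 kt.
57 kt ≥ 30 kt ⇒ rapid intensification.

57 kt, yes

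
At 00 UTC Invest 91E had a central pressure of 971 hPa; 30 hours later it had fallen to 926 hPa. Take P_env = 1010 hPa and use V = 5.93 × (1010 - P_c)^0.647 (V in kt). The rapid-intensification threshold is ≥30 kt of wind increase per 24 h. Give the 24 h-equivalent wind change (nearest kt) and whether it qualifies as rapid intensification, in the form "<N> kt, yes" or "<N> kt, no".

33 kt, yes

V₁: ΔP = 39, V ≈ 5.93 × 39^0.647 ≈ 63.46 kt.
V₂: ΔP = 84, V ≈ 5.93 × 84^0.647 ≈ 104.25 kt.
ΔV over 30 h = 40.79 kt → 24 h equivalent = 40.79 × 24/30 ≈ 32.63 kt.
33 kt ≥ 30 kt ⇒ rapid intensification.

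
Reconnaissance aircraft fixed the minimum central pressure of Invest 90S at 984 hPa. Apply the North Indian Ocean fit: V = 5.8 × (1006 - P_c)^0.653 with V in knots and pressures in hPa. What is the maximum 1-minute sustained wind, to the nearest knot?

ΔP = 1006 − 984 = 22 hPa.
22^0.653 ≈ 7.527.
V ≈ 5.8 × 7.527 ≈ 43.7 kt.

44 kt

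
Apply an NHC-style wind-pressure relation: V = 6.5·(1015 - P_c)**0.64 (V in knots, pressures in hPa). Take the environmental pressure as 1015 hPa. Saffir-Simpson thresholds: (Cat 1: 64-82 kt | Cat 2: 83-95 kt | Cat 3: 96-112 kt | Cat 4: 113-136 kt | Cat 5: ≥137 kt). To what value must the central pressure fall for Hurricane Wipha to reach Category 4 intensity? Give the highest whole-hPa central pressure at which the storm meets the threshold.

Category 4 begins at V = 113 kt.
Required ΔP = (113/6.5)^(1/0.64) = 17.385^1.562 ≈ 86.65 hPa.
P_c ≤ 1015 − 86.65 = 928.35, so the highest integer P_c is 928 hPa.

928 hPa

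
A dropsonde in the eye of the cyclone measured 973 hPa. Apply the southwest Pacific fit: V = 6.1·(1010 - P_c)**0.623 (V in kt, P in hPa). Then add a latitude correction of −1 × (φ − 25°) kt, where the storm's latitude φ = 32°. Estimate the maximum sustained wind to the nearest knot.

ΔP = 1010 − 973 = 37 hPa.
37^0.623 ≈ 9.484.
V ≈ 6.1 × 9.484 ≈ 57.9 kt.
Latitude correction: −1 × (32 − 25) = -7 kt.
Corrected V ≈ 50.9 kt → 51 kt.

51 kt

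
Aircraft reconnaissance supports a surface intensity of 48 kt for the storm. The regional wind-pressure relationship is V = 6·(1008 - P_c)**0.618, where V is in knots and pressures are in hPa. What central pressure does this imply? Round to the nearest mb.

979 mb

ΔP = (V / 6)^(1/0.618) = (48/6)^1.618.
48/6 = 8.000; 8.000^1.618 ≈ 28.93 mb.
P_c = 1008 − 28.93 = 979.07 ≈ 979 mb.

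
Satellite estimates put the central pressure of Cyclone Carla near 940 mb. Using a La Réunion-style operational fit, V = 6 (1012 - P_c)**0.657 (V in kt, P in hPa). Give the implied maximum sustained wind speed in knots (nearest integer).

100 kt

ΔP = 1012 − 940 = 72 mb.
72^0.657 ≈ 16.606.
V ≈ 6 × 16.606 ≈ 99.6 kt.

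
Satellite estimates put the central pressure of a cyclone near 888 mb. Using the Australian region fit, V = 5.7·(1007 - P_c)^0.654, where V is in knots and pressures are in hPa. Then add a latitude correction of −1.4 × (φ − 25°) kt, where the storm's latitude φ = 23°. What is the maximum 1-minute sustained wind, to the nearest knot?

133 kt

ΔP = 1007 − 888 = 119 mb.
119^0.654 ≈ 22.772.
V ≈ 5.7 × 22.772 ≈ 129.8 kt.
Latitude correction: −1.4 × (23 − 25) = 2.8 kt.
Corrected V ≈ 132.6 kt → 133 kt.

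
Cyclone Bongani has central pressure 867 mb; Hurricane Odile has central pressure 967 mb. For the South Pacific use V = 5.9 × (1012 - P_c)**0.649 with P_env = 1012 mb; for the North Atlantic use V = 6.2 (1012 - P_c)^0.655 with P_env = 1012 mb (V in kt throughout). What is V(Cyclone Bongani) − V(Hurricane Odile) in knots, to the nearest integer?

74 kt

Cyclone Bongani: ΔP = 145; V ≈ 5.9 × 145^0.649 ≈ 149.14 kt.
Hurricane Odile: ΔP = 45; V ≈ 6.2 × 45^0.655 ≈ 75.03 kt.
Difference ≈ 149.14 − 75.03 = 74.11 → 74 kt.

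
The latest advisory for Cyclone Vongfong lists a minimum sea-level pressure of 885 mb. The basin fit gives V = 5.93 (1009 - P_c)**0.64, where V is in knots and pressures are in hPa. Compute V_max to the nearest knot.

ΔP = 1009 − 885 = 124 mb.
124^0.64 ≈ 21.867.
V ≈ 5.93 × 21.867 ≈ 129.7 kt.

130 kt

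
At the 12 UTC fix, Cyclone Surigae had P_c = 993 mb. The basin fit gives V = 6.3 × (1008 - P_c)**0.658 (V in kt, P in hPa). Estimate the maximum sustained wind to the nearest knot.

ΔP = 1008 − 993 = 15 mb.
15^0.658 ≈ 5.941.
V ≈ 6.3 × 5.941 ≈ 37.4 kt.

37 kt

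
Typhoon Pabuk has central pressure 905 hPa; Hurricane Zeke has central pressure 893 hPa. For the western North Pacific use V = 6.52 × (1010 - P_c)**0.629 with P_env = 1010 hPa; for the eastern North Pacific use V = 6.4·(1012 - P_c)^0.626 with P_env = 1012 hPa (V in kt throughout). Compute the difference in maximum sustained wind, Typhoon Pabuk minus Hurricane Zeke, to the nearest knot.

Typhoon Pabuk: ΔP = 105; V ≈ 6.52 × 105^0.629 ≈ 121.78 kt.
Hurricane Zeke: ΔP = 119; V ≈ 6.4 × 119^0.626 ≈ 127.49 kt.
Difference ≈ 121.78 − 127.49 = -5.71 → -6 kt.

-6 kt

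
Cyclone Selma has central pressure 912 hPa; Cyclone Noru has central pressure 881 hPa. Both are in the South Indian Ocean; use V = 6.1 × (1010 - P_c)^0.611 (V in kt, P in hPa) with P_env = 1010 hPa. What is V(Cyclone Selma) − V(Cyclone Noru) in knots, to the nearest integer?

Cyclone Selma: ΔP = 98; V ≈ 6.1 × 98^0.611 ≈ 100.45 kt.
Cyclone Noru: ΔP = 129; V ≈ 6.1 × 129^0.611 ≈ 118.82 kt.
Difference ≈ 100.45 − 118.82 = -18.37 → -18 kt.

-18 kt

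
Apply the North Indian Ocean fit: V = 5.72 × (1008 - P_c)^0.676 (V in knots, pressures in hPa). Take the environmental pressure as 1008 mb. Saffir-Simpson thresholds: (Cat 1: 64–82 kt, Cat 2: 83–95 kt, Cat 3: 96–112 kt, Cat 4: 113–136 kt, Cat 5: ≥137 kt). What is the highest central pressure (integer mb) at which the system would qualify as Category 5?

898 mb

Category 5 begins at V = 137 kt.
Required ΔP = (137/5.72)^(1/0.676) = 23.951^1.479 ≈ 109.75 mb.
P_c ≤ 1008 − 109.75 = 898.25, so the highest integer P_c is 898 mb.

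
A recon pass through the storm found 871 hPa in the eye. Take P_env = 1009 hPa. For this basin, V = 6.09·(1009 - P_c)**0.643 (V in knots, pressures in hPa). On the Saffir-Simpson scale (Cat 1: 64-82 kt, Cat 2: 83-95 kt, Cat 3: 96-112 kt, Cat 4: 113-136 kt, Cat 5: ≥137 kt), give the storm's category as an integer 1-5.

5

ΔP = 1009 − 871 = 138 hPa.
V ≈ 6.09 × 138^0.643 = 6.09 × 23.77 ≈ 145 kt.
145 kt falls in the Category 5 band.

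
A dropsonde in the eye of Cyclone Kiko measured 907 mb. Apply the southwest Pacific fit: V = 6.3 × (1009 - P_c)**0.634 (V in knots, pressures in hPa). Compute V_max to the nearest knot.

118 kt

ΔP = 1009 − 907 = 102 mb.
102^0.634 ≈ 18.769.
V ≈ 6.3 × 18.769 ≈ 118.2 kt.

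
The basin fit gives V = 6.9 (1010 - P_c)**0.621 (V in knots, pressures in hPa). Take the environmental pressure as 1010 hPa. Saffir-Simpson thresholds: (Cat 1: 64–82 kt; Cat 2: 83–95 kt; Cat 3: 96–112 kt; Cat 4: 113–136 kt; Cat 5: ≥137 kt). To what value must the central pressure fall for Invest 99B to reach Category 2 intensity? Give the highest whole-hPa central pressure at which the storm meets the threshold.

Category 2 begins at V = 83 kt.
Required ΔP = (83/6.9)^(1/0.621) = 12.029^1.610 ≈ 54.89 hPa.
P_c ≤ 1010 − 54.89 = 955.11, so the highest integer P_c is 955 hPa.

955 hPa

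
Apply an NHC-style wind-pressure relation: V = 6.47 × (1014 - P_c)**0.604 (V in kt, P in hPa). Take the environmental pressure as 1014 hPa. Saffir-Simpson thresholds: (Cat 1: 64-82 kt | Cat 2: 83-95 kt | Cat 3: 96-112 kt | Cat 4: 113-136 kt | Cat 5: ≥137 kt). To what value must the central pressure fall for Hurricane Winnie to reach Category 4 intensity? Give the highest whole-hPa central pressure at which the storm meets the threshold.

Category 4 begins at V = 113 kt.
Required ΔP = (113/6.47)^(1/0.604) = 17.465^1.656 ≈ 113.91 hPa.
P_c ≤ 1014 − 113.91 = 900.09, so the highest integer P_c is 900 hPa.

900 hPa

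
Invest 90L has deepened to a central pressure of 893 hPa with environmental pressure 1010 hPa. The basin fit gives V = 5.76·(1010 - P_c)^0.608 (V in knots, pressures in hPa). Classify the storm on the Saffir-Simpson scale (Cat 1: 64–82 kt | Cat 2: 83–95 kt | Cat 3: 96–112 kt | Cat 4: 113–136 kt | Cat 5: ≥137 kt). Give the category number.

3

ΔP = 1010 − 893 = 117 hPa.
V ≈ 5.76 × 117^0.608 = 5.76 × 18.09 ≈ 104 kt.
104 kt falls in the Category 3 band.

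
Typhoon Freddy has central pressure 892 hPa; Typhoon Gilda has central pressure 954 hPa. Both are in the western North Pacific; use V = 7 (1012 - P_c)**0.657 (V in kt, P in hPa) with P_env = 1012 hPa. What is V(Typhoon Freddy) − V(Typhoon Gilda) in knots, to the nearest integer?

62 kt

Typhoon Freddy: ΔP = 120; V ≈ 7 × 120^0.657 ≈ 162.60 kt.
Typhoon Gilda: ΔP = 58; V ≈ 7 × 58^0.657 ≈ 100.85 kt.
Difference ≈ 162.60 − 100.85 = 61.75 → 62 kt.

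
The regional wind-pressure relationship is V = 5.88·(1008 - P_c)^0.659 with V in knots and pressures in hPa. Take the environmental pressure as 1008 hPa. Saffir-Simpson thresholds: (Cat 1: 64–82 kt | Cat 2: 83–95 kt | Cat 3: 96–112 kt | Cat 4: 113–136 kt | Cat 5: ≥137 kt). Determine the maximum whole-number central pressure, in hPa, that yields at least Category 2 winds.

952 hPa

Category 2 begins at V = 83 kt.
Required ΔP = (83/5.88)^(1/0.659) = 14.116^1.517 ≈ 55.54 hPa.
P_c ≤ 1008 − 55.54 = 952.46, so the highest integer P_c is 952 hPa.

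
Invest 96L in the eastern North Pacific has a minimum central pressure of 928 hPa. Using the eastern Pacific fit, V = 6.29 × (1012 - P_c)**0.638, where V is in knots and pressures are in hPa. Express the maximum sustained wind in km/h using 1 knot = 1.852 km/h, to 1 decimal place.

196.8 km/h

ΔP = 1012 − 928 = 84 hPa.
V ≈ 6.29 × 84^0.638 = 6.29 × 16.892 ≈ 106.253 kt.
106.253 × 1.852 ≈ 196.78 km/h → 196.8 km/h.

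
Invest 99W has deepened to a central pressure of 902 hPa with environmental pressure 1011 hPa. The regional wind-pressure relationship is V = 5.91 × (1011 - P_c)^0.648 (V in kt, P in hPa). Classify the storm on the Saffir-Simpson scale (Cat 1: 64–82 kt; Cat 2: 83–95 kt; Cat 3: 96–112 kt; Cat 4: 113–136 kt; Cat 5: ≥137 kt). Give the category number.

4

ΔP = 1011 − 902 = 109 hPa.
V ≈ 5.91 × 109^0.648 = 5.91 × 20.91 ≈ 124 kt.
124 kt falls in the Category 4 band.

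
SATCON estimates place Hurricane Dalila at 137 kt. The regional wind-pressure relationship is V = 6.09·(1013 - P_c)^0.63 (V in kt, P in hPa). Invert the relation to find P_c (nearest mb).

873 mb

ΔP = (V / 6.09)^(1/0.63) = (137/6.09)^1.587.
137/6.09 = 22.496; 22.496^1.587 ≈ 140.02 mb.
P_c = 1013 − 140.02 = 872.98 ≈ 873 mb.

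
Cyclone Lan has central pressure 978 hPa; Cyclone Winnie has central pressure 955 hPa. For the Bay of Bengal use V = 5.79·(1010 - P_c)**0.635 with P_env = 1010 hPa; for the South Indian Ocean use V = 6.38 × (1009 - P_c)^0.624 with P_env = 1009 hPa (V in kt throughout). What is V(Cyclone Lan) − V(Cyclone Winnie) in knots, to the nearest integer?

Cyclone Lan: ΔP = 32; V ≈ 5.79 × 32^0.635 ≈ 52.29 kt.
Cyclone Winnie: ΔP = 54; V ≈ 6.38 × 54^0.624 ≈ 76.88 kt.
Difference ≈ 52.29 − 76.88 = -24.59 → -25 kt.

-25 kt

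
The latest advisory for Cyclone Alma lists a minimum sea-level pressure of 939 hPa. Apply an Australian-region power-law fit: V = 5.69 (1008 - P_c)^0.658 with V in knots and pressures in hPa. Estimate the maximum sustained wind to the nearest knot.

92 kt

ΔP = 1008 − 939 = 69 hPa.
69^0.658 ≈ 16.217.
V ≈ 5.69 × 16.217 ≈ 92.3 kt.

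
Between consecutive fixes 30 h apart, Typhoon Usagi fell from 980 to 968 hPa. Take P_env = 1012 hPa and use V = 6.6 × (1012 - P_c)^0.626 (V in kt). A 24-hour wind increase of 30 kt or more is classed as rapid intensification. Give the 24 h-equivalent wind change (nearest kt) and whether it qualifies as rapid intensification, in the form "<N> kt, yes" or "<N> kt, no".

V₁: ΔP = 32, V ≈ 6.6 × 32^0.626 ≈ 57.78 kt.
V₂: ΔP = 44, V ≈ 6.6 × 44^0.626 ≈ 70.53 kt.
ΔV over 30 h = 12.75 kt → 24 h equivalent = 12.75 × 24/30 ≈ 10.20 kt.
10 kt < 30 kt ⇒ not rapid intensification.

10 kt, no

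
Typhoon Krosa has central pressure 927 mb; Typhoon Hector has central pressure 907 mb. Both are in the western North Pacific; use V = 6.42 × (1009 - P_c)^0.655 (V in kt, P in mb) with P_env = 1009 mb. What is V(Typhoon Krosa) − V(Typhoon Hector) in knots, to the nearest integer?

Typhoon Krosa: ΔP = 82; V ≈ 6.42 × 82^0.655 ≈ 115.10 kt.
Typhoon Hector: ΔP = 102; V ≈ 6.42 × 102^0.655 ≈ 132.79 kt.
Difference ≈ 115.10 − 132.79 = -17.69 → -18 kt.

-18 kt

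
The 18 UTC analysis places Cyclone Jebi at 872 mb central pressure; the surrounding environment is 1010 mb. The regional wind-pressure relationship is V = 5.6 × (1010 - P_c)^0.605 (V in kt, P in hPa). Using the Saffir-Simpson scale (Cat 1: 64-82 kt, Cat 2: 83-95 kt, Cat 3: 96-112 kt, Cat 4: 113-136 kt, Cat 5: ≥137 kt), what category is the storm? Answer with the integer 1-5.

ΔP = 1010 − 872 = 138 mb.
V ≈ 5.6 × 138^0.605 = 5.6 × 19.71 ≈ 110 kt.
110 kt falls in the Category 3 band.

3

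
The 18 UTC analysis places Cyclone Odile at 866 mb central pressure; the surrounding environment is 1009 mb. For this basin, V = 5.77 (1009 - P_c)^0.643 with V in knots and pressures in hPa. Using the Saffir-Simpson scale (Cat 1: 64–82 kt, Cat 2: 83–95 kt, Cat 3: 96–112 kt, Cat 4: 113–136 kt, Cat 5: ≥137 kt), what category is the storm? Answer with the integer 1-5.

5

ΔP = 1009 − 866 = 143 mb.
V ≈ 5.77 × 143^0.643 = 5.77 × 24.32 ≈ 140 kt.
140 kt falls in the Category 5 band.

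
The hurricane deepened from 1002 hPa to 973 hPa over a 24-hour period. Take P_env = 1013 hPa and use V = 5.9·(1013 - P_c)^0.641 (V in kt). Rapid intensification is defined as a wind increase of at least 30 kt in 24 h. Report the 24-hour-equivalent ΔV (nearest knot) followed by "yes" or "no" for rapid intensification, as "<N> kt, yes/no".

V₁: ΔP = 11, V ≈ 5.9 × 11^0.641 ≈ 27.44 kt.
V₂: ΔP = 40, V ≈ 5.9 × 40^0.641 ≈ 62.77 kt.
ΔV over 24 h = 35.33 kt → 24 h equivalent = 35.33 × 24/24 ≈ 35.33 kt.
35 kt ≥ 30 kt ⇒ rapid intensification.

35 kt, yes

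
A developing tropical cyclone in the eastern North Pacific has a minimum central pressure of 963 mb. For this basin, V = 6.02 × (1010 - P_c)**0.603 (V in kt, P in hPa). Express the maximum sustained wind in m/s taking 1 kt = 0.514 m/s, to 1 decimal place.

31.5 m/s

ΔP = 1010 − 963 = 47 mb.
V ≈ 6.02 × 47^0.603 = 6.02 × 10.192 ≈ 61.358 kt.
61.358 × 0.514 ≈ 31.54 m/s → 31.5 m/s.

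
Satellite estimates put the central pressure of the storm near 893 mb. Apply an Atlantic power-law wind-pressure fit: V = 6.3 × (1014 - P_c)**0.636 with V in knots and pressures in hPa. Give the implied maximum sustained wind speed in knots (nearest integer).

ΔP = 1014 − 893 = 121 mb.
121^0.636 ≈ 21.118.
V ≈ 6.3 × 21.118 ≈ 133.0 kt.

133 kt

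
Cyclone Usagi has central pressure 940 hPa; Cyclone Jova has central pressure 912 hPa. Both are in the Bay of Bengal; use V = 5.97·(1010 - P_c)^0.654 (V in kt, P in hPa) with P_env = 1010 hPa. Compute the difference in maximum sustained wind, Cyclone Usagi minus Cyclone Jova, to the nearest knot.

Cyclone Usagi: ΔP = 70; V ≈ 5.97 × 70^0.654 ≈ 96.09 kt.
Cyclone Jova: ΔP = 98; V ≈ 5.97 × 98^0.654 ≈ 119.74 kt.
Difference ≈ 96.09 − 119.74 = -23.65 → -24 kt.

-24 kt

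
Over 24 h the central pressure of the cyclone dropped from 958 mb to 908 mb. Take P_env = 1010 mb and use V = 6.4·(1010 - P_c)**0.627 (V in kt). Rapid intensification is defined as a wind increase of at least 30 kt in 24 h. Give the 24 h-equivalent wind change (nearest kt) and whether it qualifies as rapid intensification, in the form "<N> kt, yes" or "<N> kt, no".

V₁: ΔP = 52, V ≈ 6.4 × 52^0.627 ≈ 76.23 kt.
V₂: ΔP = 102, V ≈ 6.4 × 102^0.627 ≈ 116.30 kt.
ΔV over 24 h = 40.07 kt → 24 h equivalent = 40.07 × 24/24 ≈ 40.07 kt.
40 kt ≥ 30 kt ⇒ rapid intensification.

40 kt, yes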